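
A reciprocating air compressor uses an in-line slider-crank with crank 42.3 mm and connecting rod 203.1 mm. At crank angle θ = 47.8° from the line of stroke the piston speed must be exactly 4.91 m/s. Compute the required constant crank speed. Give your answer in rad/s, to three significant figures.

137

For an in-line slider-crank, |v_piston| = rω|sinθ|·[1 + r cosθ/√(L² − r² sin²θ)].
With r = 0.0423 m, L = 0.2031 m, θ = 47.8°: the bracketed kinematic factor |dx/dθ| = 0.035773 m.
ω = v/|dx/dθ| = 4.91/0.035773 = 137.25 rad/s.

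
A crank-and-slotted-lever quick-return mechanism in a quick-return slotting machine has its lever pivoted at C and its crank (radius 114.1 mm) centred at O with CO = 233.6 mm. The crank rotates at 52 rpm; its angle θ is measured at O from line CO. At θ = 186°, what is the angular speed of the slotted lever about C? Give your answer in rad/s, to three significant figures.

ω = 5.445 rad/s (from 52 rpm).
Crank pin A relative to C: A = (d + r cosθ, r sinθ); lever angle φ = atan2(r sinθ, d + r cosθ).
Differentiating tanφ: φ̇ = rω(d cosθ + r)/(d² + r² + 2dr cosθ).
d² + r² + 2dr cosθ = |CA|² = 0.0145723 m²;  d cosθ + r = -0.11822 m.
|ω_lever| = |0.1141·5.445·-0.11822| / 0.0145723 = 5.0406 rad/s.

5.04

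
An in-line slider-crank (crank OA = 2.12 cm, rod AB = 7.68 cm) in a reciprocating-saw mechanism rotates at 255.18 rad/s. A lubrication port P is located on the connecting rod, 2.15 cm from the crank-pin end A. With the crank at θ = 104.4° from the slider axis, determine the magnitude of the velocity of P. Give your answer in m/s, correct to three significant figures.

5.23

ω = 255.2 rad/s.  Crank-pin speed |V_A| = rω = 5.4098 m/s, perpendicular to OA.
Rod angle: sinφ = −(r/L) sinθ ⇒ φ = -15.508°; ω_rod = −rω cosθ/√(L²−r²sin²θ) = +18.18 rad/s.
V_P = V_A + ω_rod × AP, with AP = 0.0215 m along the rod.
Components: V_Px = −rω sinθ − a·ω_rod·sinφ = -5.1354 m/s;  V_Py = rω cosθ + a·ω_rod·cosφ = -0.96873 m/s.
|V_P| = √(V_Px² + V_Py²) = 5.2259 m/s.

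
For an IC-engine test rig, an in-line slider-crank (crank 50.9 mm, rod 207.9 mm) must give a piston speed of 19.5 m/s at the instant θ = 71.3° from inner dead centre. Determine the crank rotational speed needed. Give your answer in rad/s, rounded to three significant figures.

374

For an in-line slider-crank, |v_piston| = rω|sinθ|·[1 + r cosθ/√(L² − r² sin²θ)].
With r = 0.0509 m, L = 0.2079 m, θ = 71.3°: the bracketed kinematic factor |dx/dθ| = 0.052104 m.
ω = v/|dx/dθ| = 19.5/0.052104 = 374.25 rad/s.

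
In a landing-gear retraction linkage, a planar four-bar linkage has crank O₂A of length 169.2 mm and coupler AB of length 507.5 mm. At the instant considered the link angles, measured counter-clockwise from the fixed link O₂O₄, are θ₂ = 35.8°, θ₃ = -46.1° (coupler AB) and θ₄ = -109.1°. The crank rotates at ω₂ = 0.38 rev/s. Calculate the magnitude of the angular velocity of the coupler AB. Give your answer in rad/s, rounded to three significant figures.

ω₂ = 2.388 rad/s (from 0.38 rev/s).
Differentiating the loop-closure r₂e^{iθ₂}+r₃e^{iθ₃}=r₁+r₄e^{iθ₄} gives r₂ω₂e^{iθ₂}+r₃ω₃e^{iθ₃}=r₄ω₄e^{iθ₄}.
Eliminating the other unknown: ω₃ = r₂ω₂ sin(θ₄−θ₂) / [r₃ sin(θ₃−θ₄)].
Numerator sine = -0.57501; denominator sine = +0.89101.
Result = 0.1692·2.388·(-0.57501) / (0.5075·(+0.89101)) = -0.51371 rad/s; magnitude 0.51371 rad/s.

0.514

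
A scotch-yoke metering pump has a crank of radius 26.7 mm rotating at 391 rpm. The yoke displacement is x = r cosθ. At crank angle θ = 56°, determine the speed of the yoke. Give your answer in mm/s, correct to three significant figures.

906

ω = 40.95 rad/s (from 391 rpm).
x = r cosθ ⇒ ẋ = −rω sinθ.
|v| = rω|sinθ| = 0.0267·40.95·|sin 56°| = 0.90634 m/s = 906.34 mm/s.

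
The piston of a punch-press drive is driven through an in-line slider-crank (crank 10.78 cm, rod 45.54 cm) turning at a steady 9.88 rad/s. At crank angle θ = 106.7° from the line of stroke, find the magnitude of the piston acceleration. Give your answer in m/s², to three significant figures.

5.15

ω = 9.88 rad/s
x(θ) = r cosθ + √(L² − r² sin²θ); with ω constant, a = ω²·d²x/dθ².
d²x/dθ² = −r cosθ − r²(cos2θ)/√u − r⁴ sin²2θ/(4u^{3/2}),  u = L² − r² sin²θ = 0.196728 m².
Substituting r = 0.1078 m, L = 0.4554 m, θ = 106.7°: d²x/dθ² = +0.052733 m.
a = ω²·d²x/dθ² = (9.88)²·(+0.052733) = +5.1475 m/s²;  |a| = 5.1475 m/s².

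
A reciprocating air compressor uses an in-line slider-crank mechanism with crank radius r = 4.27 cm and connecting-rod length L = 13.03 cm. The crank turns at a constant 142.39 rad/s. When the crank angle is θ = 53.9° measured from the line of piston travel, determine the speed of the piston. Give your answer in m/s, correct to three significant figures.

5.90

ω = 142.4 rad/s
For an in-line slider-crank, x = r cosθ + √(L² − r² sin²θ), so v = −rω sinθ·[1 + r cosθ/√(L² − r² sin²θ)].
With r = 0.0427 m, L = 0.1303 m, θ = 53.9°: √(L² − r² sin²θ) = 0.12565 m.
v = −0.0427·142.4·0.80799·[1 + 0.0427·0.58920/0.12565] = -5.8963 m/s.
|v| = 5.8963 m/s.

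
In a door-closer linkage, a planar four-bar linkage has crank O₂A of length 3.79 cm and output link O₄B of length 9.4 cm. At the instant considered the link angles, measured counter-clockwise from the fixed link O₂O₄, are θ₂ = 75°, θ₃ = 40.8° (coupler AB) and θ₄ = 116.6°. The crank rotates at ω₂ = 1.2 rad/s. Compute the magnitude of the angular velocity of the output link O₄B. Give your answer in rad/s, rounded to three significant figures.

0.281

ω₂ = 1.2 rad/s
Differentiating the loop-closure r₂e^{iθ₂}+r₃e^{iθ₃}=r₁+r₄e^{iθ₄} gives r₂ω₂e^{iθ₂}+r₃ω₃e^{iθ₃}=r₄ω₄e^{iθ₄}.
Eliminating the other unknown: ω₄ = r₂ω₂ sin(θ₂−θ₃) / [r₄ sin(θ₄−θ₃)].
Numerator sine = +0.56208; denominator sine = +0.96945.
Result = 0.0379·1.2·(+0.56208) / (0.094·(+0.96945)) = +0.28052 rad/s; magnitude 0.28052 rad/s.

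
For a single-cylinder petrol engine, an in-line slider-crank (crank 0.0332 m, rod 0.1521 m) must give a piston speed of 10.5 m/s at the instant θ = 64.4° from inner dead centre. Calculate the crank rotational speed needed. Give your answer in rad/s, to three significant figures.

320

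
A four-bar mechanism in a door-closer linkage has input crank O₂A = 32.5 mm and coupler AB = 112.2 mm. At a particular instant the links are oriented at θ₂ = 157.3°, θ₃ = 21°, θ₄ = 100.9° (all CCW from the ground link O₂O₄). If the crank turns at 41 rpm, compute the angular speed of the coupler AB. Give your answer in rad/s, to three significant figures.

1.05

ω₂ = 4.294 rad/s (from 41 rpm).
Differentiating the loop-closure r₂e^{iθ₂}+r₃e^{iθ₃}=r₁+r₄e^{iθ₄} gives r₂ω₂e^{iθ₂}+r₃ω₃e^{iθ₃}=r₄ω₄e^{iθ₄}.
Eliminating the other unknown: ω₃ = r₂ω₂ sin(θ₄−θ₂) / [r₃ sin(θ₃−θ₄)].
Numerator sine = -0.83292; denominator sine = -0.98450.
Result = 0.0325·4.294·(-0.83292) / (0.1122·(-0.98450)) = +1.0522 rad/s; magnitude 1.0522 rad/s.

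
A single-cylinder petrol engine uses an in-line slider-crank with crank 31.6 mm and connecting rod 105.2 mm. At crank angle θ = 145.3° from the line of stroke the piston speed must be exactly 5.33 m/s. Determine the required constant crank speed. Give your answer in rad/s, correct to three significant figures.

For an in-line slider-crank, |v_piston| = rω|sinθ|·[1 + r cosθ/√(L² − r² sin²θ)].
With r = 0.0316 m, L = 0.1052 m, θ = 145.3°: the bracketed kinematic factor |dx/dθ| = 0.01348 m.
ω = v/|dx/dθ| = 5.33/0.01348 = 395.39 rad/s.

395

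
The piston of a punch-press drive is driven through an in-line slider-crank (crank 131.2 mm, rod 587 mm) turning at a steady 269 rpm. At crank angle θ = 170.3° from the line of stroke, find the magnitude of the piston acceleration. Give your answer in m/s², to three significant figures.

ω = 2π·269/60 = 28.17 rad/s
x(θ) = r cosθ + √(L² − r² sin²θ); with ω constant, a = ω²·d²x/dθ².
d²x/dθ² = −r cosθ − r²(cos2θ)/√u − r⁴ sin²2θ/(4u^{3/2}),  u = L² − r² sin²θ = 0.34408 m².
Substituting r = 0.1312 m, L = 0.587 m, θ = 170.3°: d²x/dθ² = +0.1016 m.
a = ω²·d²x/dθ² = (28.17)²·(+0.1016) = +80.626 m/s²;  |a| = 80.626 m/s².

80.6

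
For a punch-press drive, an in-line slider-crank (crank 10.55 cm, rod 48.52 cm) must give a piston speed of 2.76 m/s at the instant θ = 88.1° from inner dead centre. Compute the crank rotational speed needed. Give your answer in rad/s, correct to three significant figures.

26.0

For an in-line slider-crank, |v_piston| = rω|sinθ|·[1 + r cosθ/√(L² − r² sin²θ)].
With r = 0.1055 m, L = 0.4852 m, θ = 88.1°: the bracketed kinematic factor |dx/dθ| = 0.10622 m.
ω = v/|dx/dθ| = 2.76/0.10622 = 25.984 rad/s.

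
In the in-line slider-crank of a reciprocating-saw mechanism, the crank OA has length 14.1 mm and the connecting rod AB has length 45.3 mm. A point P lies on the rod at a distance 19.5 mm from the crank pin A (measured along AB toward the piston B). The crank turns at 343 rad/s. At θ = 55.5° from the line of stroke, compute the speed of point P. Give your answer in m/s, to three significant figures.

4.57

ω = 343 rad/s.  Crank-pin speed |V_A| = rω = 4.8363 m/s, perpendicular to OA.
Rod angle: sinφ = −(r/L) sinθ ⇒ φ = -14.863°; ω_rod = −rω cosθ/√(L²−r²sin²θ) = -62.564 rad/s.
V_P = V_A + ω_rod × AP, with AP = 0.0195 m along the rod.
Components: V_Px = −rω sinθ − a·ω_rod·sinφ = -4.2987 m/s;  V_Py = rω cosθ + a·ω_rod·cosφ = +1.5601 m/s.
|V_P| = √(V_Px² + V_Py²) = 4.573 m/s.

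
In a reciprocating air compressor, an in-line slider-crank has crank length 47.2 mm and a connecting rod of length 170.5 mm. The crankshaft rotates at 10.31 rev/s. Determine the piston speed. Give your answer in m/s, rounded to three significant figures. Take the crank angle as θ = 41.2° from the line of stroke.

2.44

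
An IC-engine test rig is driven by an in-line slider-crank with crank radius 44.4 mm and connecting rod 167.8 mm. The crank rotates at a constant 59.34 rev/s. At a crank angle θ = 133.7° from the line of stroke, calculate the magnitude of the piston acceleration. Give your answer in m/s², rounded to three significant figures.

ω = 2π·59.3 = 372.8 rad/s
x(θ) = r cosθ + √(L² − r² sin²θ); with ω constant, a = ω²·d²x/dθ².
d²x/dθ² = −r cosθ − r²(cos2θ)/√u − r⁴ sin²2θ/(4u^{3/2}),  u = L² − r² sin²θ = 0.0271264 m².
Substituting r = 0.0444 m, L = 0.1678 m, θ = 133.7°: d²x/dθ² = +0.031001 m.
a = ω²·d²x/dθ² = (372.8)²·(+0.031001) = +4309.6 m/s²;  |a| = 4309.6 m/s².

4310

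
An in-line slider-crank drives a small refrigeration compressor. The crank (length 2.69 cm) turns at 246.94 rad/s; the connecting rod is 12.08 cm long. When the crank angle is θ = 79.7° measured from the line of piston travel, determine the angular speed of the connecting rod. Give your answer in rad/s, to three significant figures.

ω = 246.9 rad/s
The rod makes angle φ with the slider axis where L sinφ = r sinθ; differentiating, L cosφ·φ̇ = r ω cosθ.
L cosφ = √(L² − r² sin²θ) = 0.11787 m.
|ω_rod| = r ω |cosθ| / √(L² − r² sin²θ) = 0.0269·246.9·0.17880/0.11787 = 10.077 rad/s.

10.1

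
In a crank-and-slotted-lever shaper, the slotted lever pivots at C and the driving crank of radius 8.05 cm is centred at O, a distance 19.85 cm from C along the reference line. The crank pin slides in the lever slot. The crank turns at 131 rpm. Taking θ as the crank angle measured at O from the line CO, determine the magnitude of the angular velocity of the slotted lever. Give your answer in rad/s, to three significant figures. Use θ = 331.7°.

ω = 13.72 rad/s (from 131 rpm).
Crank pin A relative to C: A = (d + r cosθ, r sinθ); lever angle φ = atan2(r sinθ, d + r cosθ).
Differentiating tanφ: φ̇ = rω(d cosθ + r)/(d² + r² + 2dr cosθ).
d² + r² + 2dr cosθ = |CA|² = 0.0740212 m²;  d cosθ + r = +0.25527 m.
|ω_lever| = |0.0805·13.72·+0.25527| / 0.0740212 = 3.8084 rad/s.

3.81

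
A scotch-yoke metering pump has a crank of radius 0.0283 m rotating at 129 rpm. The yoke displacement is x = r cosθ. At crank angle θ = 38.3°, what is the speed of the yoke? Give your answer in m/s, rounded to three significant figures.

ω = 13.51 rad/s (from 129 rpm).
x = r cosθ ⇒ ẋ = −rω sinθ.
|v| = rω|sinθ| = 0.0283·13.51·|sin 38.3°| = 0.23694 m/s.

0.237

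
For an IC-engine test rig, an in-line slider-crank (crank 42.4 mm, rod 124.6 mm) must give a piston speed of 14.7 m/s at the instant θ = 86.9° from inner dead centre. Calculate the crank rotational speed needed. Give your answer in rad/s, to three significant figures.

For an in-line slider-crank, |v_piston| = rω|sinθ|·[1 + r cosθ/√(L² − r² sin²θ)].
With r = 0.0424 m, L = 0.1246 m, θ = 86.9°: the bracketed kinematic factor |dx/dθ| = 0.043166 m.
ω = v/|dx/dθ| = 14.7/0.043166 = 340.54 rad/s.

341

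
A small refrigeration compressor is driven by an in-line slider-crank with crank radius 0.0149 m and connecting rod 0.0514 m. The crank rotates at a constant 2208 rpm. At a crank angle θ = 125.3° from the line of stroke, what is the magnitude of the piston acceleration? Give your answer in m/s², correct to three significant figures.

535

ω = 2π·2208/60 = 231.2 rad/s
x(θ) = r cosθ + √(L² − r² sin²θ); with ω constant, a = ω²·d²x/dθ².
d²x/dθ² = −r cosθ − r²(cos2θ)/√u − r⁴ sin²2θ/(4u^{3/2}),  u = L² − r² sin²θ = 0.00249408 m².
Substituting r = 0.0149 m, L = 0.0514 m, θ = 125.3°: d²x/dθ² = +0.0099987 m.
a = ω²·d²x/dθ² = (231.2)²·(+0.0099987) = +534.56 m/s²;  |a| = 534.56 m/s².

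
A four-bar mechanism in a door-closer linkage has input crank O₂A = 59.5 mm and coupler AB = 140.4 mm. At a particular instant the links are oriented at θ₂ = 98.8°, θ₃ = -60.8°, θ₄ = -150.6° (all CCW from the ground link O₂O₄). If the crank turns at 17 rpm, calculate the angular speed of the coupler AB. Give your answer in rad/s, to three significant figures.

0.706

ω₂ = 1.78 rad/s (from 17 rpm).
Differentiating the loop-closure r₂e^{iθ₂}+r₃e^{iθ₃}=r₁+r₄e^{iθ₄} gives r₂ω₂e^{iθ₂}+r₃ω₃e^{iθ₃}=r₄ω₄e^{iθ₄}.
Eliminating the other unknown: ω₃ = r₂ω₂ sin(θ₄−θ₂) / [r₃ sin(θ₃−θ₄)].
Numerator sine = +0.93606; denominator sine = +0.99999.
Result = 0.0595·1.78·(+0.93606) / (0.1404·(+0.99999)) = +0.70621 rad/s; magnitude 0.70621 rad/s.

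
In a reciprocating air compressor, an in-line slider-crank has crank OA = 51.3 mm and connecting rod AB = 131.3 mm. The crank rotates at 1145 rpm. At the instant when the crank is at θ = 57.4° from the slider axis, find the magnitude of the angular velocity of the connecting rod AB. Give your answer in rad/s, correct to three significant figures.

26.7

ω = 119.9 rad/s (converted from 1145 rpm).
The rod makes angle φ with the slider axis where L sinφ = r sinθ; differentiating, L cosφ·φ̇ = r ω cosθ.
L cosφ = √(L² − r² sin²θ) = 0.12398 m.
|ω_rod| = r ω |cosθ| / √(L² − r² sin²θ) = 0.0513·119.9·0.53877/0.12398 = 26.73 rad/s.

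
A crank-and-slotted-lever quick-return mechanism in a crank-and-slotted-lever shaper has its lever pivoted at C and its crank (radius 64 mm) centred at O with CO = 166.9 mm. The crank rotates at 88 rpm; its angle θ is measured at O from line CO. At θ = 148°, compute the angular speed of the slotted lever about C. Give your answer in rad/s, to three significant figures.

3.31

ω = 9.215 rad/s (from 88 rpm).
Crank pin A relative to C: A = (d + r cosθ, r sinθ); lever angle φ = atan2(r sinθ, d + r cosθ).
Differentiating tanφ: φ̇ = rω(d cosθ + r)/(d² + r² + 2dr cosθ).
d² + r² + 2dr cosθ = |CA|² = 0.0138346 m²;  d cosθ + r = -0.077539 m.
|ω_lever| = |0.064·9.215·-0.077539| / 0.0138346 = 3.3056 rad/s.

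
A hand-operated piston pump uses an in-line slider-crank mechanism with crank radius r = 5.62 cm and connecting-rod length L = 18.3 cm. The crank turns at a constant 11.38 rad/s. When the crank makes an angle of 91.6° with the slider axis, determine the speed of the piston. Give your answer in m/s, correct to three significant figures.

0.634

ω = 11.38 rad/s
For an in-line slider-crank, x = r cosθ + √(L² − r² sin²θ), so v = −rω sinθ·[1 + r cosθ/√(L² − r² sin²θ)].
With r = 0.0562 m, L = 0.183 m, θ = 91.6°: √(L² − r² sin²θ) = 0.17416 m.
v = −0.0562·11.38·0.99961·[1 + 0.0562·-0.02792/0.17416] = -0.63355 m/s.
|v| = 0.63355 m/s.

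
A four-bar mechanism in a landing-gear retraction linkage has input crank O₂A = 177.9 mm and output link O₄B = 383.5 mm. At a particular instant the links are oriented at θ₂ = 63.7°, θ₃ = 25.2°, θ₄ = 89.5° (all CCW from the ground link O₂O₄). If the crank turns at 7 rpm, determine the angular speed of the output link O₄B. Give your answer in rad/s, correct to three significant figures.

0.235

ω₂ = 0.733 rad/s (from 7 rpm).
Differentiating the loop-closure r₂e^{iθ₂}+r₃e^{iθ₃}=r₁+r₄e^{iθ₄} gives r₂ω₂e^{iθ₂}+r₃ω₃e^{iθ₃}=r₄ω₄e^{iθ₄}.
Eliminating the other unknown: ω₄ = r₂ω₂ sin(θ₂−θ₃) / [r₄ sin(θ₄−θ₃)].
Numerator sine = +0.62251; denominator sine = +0.90108.
Result = 0.1779·0.733·(+0.62251) / (0.3835·(+0.90108)) = +0.23492 rad/s; magnitude 0.23492 rad/s.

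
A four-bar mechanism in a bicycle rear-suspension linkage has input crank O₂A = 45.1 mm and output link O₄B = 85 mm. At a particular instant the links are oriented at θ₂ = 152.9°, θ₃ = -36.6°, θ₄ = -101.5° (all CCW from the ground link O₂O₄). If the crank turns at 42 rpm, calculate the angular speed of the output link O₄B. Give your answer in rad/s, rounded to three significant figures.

ω₂ = 4.398 rad/s (from 42 rpm).
Differentiating the loop-closure r₂e^{iθ₂}+r₃e^{iθ₃}=r₁+r₄e^{iθ₄} gives r₂ω₂e^{iθ₂}+r₃ω₃e^{iθ₃}=r₄ω₄e^{iθ₄}.
Eliminating the other unknown: ω₄ = r₂ω₂ sin(θ₂−θ₃) / [r₄ sin(θ₄−θ₃)].
Numerator sine = -0.16505; denominator sine = -0.90557.
Result = 0.0451·4.398·(-0.16505) / (0.085·(-0.90557)) = +0.42533 rad/s; magnitude 0.42533 rad/s.

0.425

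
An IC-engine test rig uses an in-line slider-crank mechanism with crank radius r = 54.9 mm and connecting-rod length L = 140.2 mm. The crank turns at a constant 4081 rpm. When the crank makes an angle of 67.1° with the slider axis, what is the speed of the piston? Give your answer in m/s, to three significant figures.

25.1

ω = 2π·4081/60 = 427.4 rad/s
For an in-line slider-crank, x = r cosθ + √(L² − r² sin²θ), so v = −rω sinθ·[1 + r cosθ/√(L² − r² sin²θ)].
With r = 0.0549 m, L = 0.1402 m, θ = 67.1°: √(L² − r² sin²θ) = 0.13076 m.
v = −0.0549·427.4·0.92119·[1 + 0.0549·0.38912/0.13076] = -25.144 m/s.
|v| = 25.144 m/s.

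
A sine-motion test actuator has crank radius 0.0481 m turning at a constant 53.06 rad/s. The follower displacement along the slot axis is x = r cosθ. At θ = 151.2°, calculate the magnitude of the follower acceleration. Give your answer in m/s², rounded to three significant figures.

119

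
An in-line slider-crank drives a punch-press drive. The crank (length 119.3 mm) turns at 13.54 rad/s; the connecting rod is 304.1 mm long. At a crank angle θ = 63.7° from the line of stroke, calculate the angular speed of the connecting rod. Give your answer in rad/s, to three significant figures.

ω = 13.54 rad/s
The rod makes angle φ with the slider axis where L sinφ = r sinθ; differentiating, L cosφ·φ̇ = r ω cosθ.
L cosφ = √(L² − r² sin²θ) = 0.28467 m.
|ω_rod| = r ω |cosθ| / √(L² − r² sin²θ) = 0.1193·13.54·0.44307/0.28467 = 2.5141 rad/s.

2.51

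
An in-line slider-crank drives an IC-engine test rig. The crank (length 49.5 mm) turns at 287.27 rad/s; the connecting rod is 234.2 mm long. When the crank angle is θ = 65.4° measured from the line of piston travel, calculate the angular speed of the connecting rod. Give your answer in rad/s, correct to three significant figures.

ω = 287.3 rad/s
The rod makes angle φ with the slider axis where L sinφ = r sinθ; differentiating, L cosφ·φ̇ = r ω cosθ.
L cosφ = √(L² − r² sin²θ) = 0.22983 m.
|ω_rod| = r ω |cosθ| / √(L² − r² sin²θ) = 0.0495·287.3·0.41628/0.22983 = 25.755 rad/s.

25.8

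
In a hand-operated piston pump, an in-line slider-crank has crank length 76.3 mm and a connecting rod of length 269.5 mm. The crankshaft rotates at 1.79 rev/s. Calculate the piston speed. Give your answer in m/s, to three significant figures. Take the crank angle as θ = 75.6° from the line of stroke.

0.892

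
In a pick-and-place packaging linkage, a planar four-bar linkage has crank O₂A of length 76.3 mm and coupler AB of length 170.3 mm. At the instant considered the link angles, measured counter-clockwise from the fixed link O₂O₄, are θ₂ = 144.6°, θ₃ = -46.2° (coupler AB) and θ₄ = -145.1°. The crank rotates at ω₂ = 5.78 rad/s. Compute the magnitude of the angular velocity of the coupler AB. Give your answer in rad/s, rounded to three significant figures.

ω₂ = 5.78 rad/s
Differentiating the loop-closure r₂e^{iθ₂}+r₃e^{iθ₃}=r₁+r₄e^{iθ₄} gives r₂ω₂e^{iθ₂}+r₃ω₃e^{iθ₃}=r₄ω₄e^{iθ₄}.
Eliminating the other unknown: ω₃ = r₂ω₂ sin(θ₄−θ₂) / [r₃ sin(θ₃−θ₄)].
Numerator sine = +0.94147; denominator sine = +0.98796.
Result = 0.0763·5.78·(+0.94147) / (0.1703·(+0.98796)) = +2.4678 rad/s; magnitude 2.4678 rad/s.

2.47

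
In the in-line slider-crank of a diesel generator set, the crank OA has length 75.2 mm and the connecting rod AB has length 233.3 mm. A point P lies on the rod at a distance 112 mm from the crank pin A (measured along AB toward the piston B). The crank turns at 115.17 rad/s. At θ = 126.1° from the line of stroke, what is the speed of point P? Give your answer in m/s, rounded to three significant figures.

ω = 115.2 rad/s.  Crank-pin speed |V_A| = rω = 8.6608 m/s, perpendicular to OA.
Rod angle: sinφ = −(r/L) sinθ ⇒ φ = -15.096°; ω_rod = −rω cosθ/√(L²−r²sin²θ) = +22.655 rad/s.
V_P = V_A + ω_rod × AP, with AP = 0.112 m along the rod.
Components: V_Px = −rω sinθ − a·ω_rod·sinφ = -6.337 m/s;  V_Py = rω cosθ + a·ω_rod·cosφ = -2.6532 m/s.
|V_P| = √(V_Px² + V_Py²) = 6.87 m/s.

6.87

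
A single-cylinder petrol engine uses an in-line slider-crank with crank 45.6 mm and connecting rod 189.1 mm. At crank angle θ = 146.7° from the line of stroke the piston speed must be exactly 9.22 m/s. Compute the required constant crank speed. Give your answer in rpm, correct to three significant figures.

4410

For an in-line slider-crank, |v_piston| = rω|sinθ|·[1 + r cosθ/√(L² − r² sin²θ)].
With r = 0.0456 m, L = 0.1891 m, θ = 146.7°: the bracketed kinematic factor |dx/dθ| = 0.019945 m.
ω = v/|dx/dθ| = 9.22/0.019945 = 462.28 rad/s.
N = 60ω/(2π) = 4414.4 rpm.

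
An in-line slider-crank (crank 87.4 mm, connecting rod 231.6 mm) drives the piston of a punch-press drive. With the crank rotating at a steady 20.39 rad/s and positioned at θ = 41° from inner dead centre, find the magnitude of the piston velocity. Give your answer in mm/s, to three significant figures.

1510

ω = 20.39 rad/s
For an in-line slider-crank, x = r cosθ + √(L² − r² sin²θ), so v = −rω sinθ·[1 + r cosθ/√(L² − r² sin²θ)].
With r = 0.0874 m, L = 0.2316 m, θ = 41°: √(L² − r² sin²θ) = 0.22439 m.
v = −0.0874·20.39·0.65606·[1 + 0.0874·0.75471/0.22439] = -1.5128 m/s.
|v| = 1.5128 m/s = 1512.8 mm/s.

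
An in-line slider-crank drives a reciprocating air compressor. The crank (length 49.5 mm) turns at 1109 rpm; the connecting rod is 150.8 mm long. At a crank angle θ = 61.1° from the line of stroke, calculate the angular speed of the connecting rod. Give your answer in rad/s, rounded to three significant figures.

19.2

ω = 116.1 rad/s (converted from 1109 rpm).
The rod makes angle φ with the slider axis where L sinφ = r sinθ; differentiating, L cosφ·φ̇ = r ω cosθ.
L cosφ = √(L² − r² sin²θ) = 0.14444 m.
|ω_rod| = r ω |cosθ| / √(L² − r² sin²θ) = 0.0495·116.1·0.48328/0.14444 = 19.235 rad/s.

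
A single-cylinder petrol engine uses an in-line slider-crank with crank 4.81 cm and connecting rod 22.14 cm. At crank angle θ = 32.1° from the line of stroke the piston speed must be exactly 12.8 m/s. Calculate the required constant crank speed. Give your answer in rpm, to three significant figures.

For an in-line slider-crank, |v_piston| = rω|sinθ|·[1 + r cosθ/√(L² − r² sin²θ)].
With r = 0.0481 m, L = 0.2214 m, θ = 32.1°: the bracketed kinematic factor |dx/dθ| = 0.030296 m.
ω = v/|dx/dθ| = 12.8/0.030296 = 422.5 rad/s.
N = 60ω/(2π) = 4034.6 rpm.

4030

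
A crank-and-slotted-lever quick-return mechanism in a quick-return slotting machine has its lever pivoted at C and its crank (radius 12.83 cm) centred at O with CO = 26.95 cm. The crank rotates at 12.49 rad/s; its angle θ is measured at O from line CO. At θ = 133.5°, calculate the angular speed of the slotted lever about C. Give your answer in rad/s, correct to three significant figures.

2.21

ω = 12.49 rad/s
Crank pin A relative to C: A = (d + r cosθ, r sinθ); lever angle φ = atan2(r sinθ, d + r cosθ).
Differentiating tanφ: φ̇ = rω(d cosθ + r)/(d² + r² + 2dr cosθ).
d² + r² + 2dr cosθ = |CA|² = 0.0414889 m²;  d cosθ + r = -0.057212 m.
|ω_lever| = |0.1283·12.49·-0.057212| / 0.0414889 = 2.2097 rad/s.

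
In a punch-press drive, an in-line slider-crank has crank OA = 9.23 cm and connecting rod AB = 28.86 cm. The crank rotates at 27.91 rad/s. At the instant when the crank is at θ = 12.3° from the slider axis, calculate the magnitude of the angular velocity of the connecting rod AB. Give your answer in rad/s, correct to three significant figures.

ω = 27.91 rad/s
The rod makes angle φ with the slider axis where L sinφ = r sinθ; differentiating, L cosφ·φ̇ = r ω cosθ.
L cosφ = √(L² − r² sin²θ) = 0.28793 m.
|ω_rod| = r ω |cosθ| / √(L² − r² sin²θ) = 0.0923·27.91·0.97705/0.28793 = 8.7416 rad/s.

8.74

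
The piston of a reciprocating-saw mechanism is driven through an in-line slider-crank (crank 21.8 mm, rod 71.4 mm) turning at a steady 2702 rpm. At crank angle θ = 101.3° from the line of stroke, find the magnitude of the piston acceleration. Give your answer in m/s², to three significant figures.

ω = 2π·2702/60 = 283 rad/s
x(θ) = r cosθ + √(L² − r² sin²θ); with ω constant, a = ω²·d²x/dθ².
d²x/dθ² = −r cosθ − r²(cos2θ)/√u − r⁴ sin²2θ/(4u^{3/2}),  u = L² − r² sin²θ = 0.00464097 m².
Substituting r = 0.0218 m, L = 0.0714 m, θ = 101.3°: d²x/dθ² = +0.010686 m.
a = ω²·d²x/dθ² = (283)²·(+0.010686) = +855.51 m/s²;  |a| = 855.51 m/s².

856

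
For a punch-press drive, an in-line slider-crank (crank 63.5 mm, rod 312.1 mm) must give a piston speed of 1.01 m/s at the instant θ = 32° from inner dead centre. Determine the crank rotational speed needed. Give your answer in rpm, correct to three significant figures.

For an in-line slider-crank, |v_piston| = rω|sinθ|·[1 + r cosθ/√(L² − r² sin²θ)].
With r = 0.0635 m, L = 0.3121 m, θ = 32°: the bracketed kinematic factor |dx/dθ| = 0.03949 m.
ω = v/|dx/dθ| = 1.01/0.03949 = 25.576 rad/s.
N = 60ω/(2π) = 244.23 rpm.

244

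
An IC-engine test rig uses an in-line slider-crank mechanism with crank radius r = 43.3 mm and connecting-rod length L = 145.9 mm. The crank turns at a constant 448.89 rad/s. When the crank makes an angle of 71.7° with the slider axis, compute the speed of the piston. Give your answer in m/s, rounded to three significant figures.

ω = 448.9 rad/s
For an in-line slider-crank, x = r cosθ + √(L² − r² sin²θ), so v = −rω sinθ·[1 + r cosθ/√(L² − r² sin²θ)].
With r = 0.0433 m, L = 0.1459 m, θ = 71.7°: √(L² − r² sin²θ) = 0.13999 m.
v = −0.0433·448.9·0.94943·[1 + 0.0433·0.31399/0.13999] = -20.246 m/s.
|v| = 20.246 m/s.

20.2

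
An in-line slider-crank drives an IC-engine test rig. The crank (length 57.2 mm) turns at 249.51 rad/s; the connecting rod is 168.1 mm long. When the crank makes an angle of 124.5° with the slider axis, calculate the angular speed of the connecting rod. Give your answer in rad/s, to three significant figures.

ω = 249.5 rad/s
The rod makes angle φ with the slider axis where L sinφ = r sinθ; differentiating, L cosφ·φ̇ = r ω cosθ.
L cosφ = √(L² − r² sin²θ) = 0.16135 m.
|ω_rod| = r ω |cosθ| / √(L² − r² sin²θ) = 0.0572·249.5·0.56641/0.16135 = 50.099 rad/s.

50.1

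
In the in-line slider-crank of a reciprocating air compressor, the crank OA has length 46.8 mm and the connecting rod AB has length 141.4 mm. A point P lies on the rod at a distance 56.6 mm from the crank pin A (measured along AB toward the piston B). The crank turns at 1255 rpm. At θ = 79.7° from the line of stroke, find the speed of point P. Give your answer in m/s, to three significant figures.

6.24

ω = 131.4 rad/s.  Crank-pin speed |V_A| = rω = 6.1506 m/s, perpendicular to OA.
Rod angle: sinφ = −(r/L) sinθ ⇒ φ = -19.004°; ω_rod = −rω cosθ/√(L²−r²sin²θ) = -8.2259 rad/s.
V_P = V_A + ω_rod × AP, with AP = 0.0566 m along the rod.
Components: V_Px = −rω sinθ − a·ω_rod·sinφ = -6.2031 m/s;  V_Py = rω cosθ + a·ω_rod·cosφ = +0.65953 m/s.
|V_P| = √(V_Px² + V_Py²) = 6.2381 m/s.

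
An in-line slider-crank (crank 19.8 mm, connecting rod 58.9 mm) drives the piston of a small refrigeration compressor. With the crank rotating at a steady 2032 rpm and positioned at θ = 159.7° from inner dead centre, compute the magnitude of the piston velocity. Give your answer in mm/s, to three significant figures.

998

ω = 2π·2032/60 = 212.8 rad/s
For an in-line slider-crank, x = r cosθ + √(L² − r² sin²θ), so v = −rω sinθ·[1 + r cosθ/√(L² − r² sin²θ)].
With r = 0.0198 m, L = 0.0589 m, θ = 159.7°: √(L² − r² sin²θ) = 0.058498 m.
v = −0.0198·212.8·0.34694·[1 + 0.0198·-0.93789/0.058498] = -0.9977 m/s.
|v| = 0.9977 m/s = 997.7 mm/s.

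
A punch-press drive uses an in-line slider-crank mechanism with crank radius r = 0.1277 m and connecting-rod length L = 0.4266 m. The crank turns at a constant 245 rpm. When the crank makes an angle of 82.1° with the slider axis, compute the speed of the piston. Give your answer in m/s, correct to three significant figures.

ω = 2π·245/60 = 25.66 rad/s
For an in-line slider-crank, x = r cosθ + √(L² − r² sin²θ), so v = −rω sinθ·[1 + r cosθ/√(L² − r² sin²θ)].
With r = 0.1277 m, L = 0.4266 m, θ = 82.1°: √(L² − r² sin²θ) = 0.40742 m.
v = −0.1277·25.66·0.99051·[1 + 0.1277·0.13744/0.40742] = -3.385 m/s.
|v| = 3.385 m/s.

3.39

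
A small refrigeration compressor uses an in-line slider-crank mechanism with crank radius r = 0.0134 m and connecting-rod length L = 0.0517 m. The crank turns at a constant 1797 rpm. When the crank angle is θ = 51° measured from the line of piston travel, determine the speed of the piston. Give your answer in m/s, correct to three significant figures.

2.29

ω = 2π·1797/60 = 188.2 rad/s
For an in-line slider-crank, x = r cosθ + √(L² − r² sin²θ), so v = −rω sinθ·[1 + r cosθ/√(L² − r² sin²θ)].
With r = 0.0134 m, L = 0.0517 m, θ = 51°: √(L² − r² sin²θ) = 0.05064 m.
v = −0.0134·188.2·0.77715·[1 + 0.0134·0.62932/0.05064] = -2.286 m/s.
|v| = 2.286 m/s.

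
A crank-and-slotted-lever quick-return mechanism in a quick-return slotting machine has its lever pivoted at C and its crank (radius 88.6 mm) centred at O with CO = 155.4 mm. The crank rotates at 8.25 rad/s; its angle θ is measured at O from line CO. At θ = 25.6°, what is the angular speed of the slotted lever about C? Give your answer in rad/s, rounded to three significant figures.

2.94

ω = 8.25 rad/s
Crank pin A relative to C: A = (d + r cosθ, r sinθ); lever angle φ = atan2(r sinθ, d + r cosθ).
Differentiating tanφ: φ̇ = rω(d cosθ + r)/(d² + r² + 2dr cosθ).
d² + r² + 2dr cosθ = |CA|² = 0.0568328 m²;  d cosθ + r = +0.22874 m.
|ω_lever| = |0.0886·8.25·+0.22874| / 0.0568328 = 2.942 rad/s.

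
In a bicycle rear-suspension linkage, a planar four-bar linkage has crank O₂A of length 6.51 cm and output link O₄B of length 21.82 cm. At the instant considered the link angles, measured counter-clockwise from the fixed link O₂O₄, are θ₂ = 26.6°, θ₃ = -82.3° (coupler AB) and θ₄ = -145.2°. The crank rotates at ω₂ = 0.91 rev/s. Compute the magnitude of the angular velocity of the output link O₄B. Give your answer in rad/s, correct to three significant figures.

1.81

ω₂ = 5.718 rad/s (from 0.91 rev/s).
Differentiating the loop-closure r₂e^{iθ₂}+r₃e^{iθ₃}=r₁+r₄e^{iθ₄} gives r₂ω₂e^{iθ₂}+r₃ω₃e^{iθ₃}=r₄ω₄e^{iθ₄}.
Eliminating the other unknown: ω₄ = r₂ω₂ sin(θ₂−θ₃) / [r₄ sin(θ₄−θ₃)].
Numerator sine = +0.94609; denominator sine = -0.89021.
Result = 0.0651·5.718·(+0.94609) / (0.2182·(-0.89021)) = -1.8129 rad/s; magnitude 1.8129 rad/s.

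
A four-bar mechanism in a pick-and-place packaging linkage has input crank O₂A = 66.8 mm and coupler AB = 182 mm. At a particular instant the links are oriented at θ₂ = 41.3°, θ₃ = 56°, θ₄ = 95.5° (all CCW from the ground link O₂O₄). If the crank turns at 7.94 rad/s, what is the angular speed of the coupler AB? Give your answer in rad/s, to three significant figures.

ω₂ = 7.94 rad/s
Differentiating the loop-closure r₂e^{iθ₂}+r₃e^{iθ₃}=r₁+r₄e^{iθ₄} gives r₂ω₂e^{iθ₂}+r₃ω₃e^{iθ₃}=r₄ω₄e^{iθ₄}.
Eliminating the other unknown: ω₃ = r₂ω₂ sin(θ₄−θ₂) / [r₃ sin(θ₃−θ₄)].
Numerator sine = +0.81106; denominator sine = -0.63608.
Result = 0.0668·7.94·(+0.81106) / (0.182·(-0.63608)) = -3.716 rad/s; magnitude 3.716 rad/s.

3.72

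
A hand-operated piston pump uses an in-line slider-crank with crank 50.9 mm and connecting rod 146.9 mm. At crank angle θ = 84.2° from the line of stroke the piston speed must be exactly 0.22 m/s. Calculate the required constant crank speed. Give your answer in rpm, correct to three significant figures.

For an in-line slider-crank, |v_piston| = rω|sinθ|·[1 + r cosθ/√(L² − r² sin²θ)].
With r = 0.0509 m, L = 0.1469 m, θ = 84.2°: the bracketed kinematic factor |dx/dθ| = 0.052528 m.
ω = v/|dx/dθ| = 0.22/0.052528 = 4.1882 rad/s.
N = 60ω/(2π) = 39.994 rpm.

40.0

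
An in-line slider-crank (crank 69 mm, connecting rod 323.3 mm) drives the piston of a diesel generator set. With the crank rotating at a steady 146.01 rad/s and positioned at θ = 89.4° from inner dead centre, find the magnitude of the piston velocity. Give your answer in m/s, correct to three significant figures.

10.1

ω = 146 rad/s
For an in-line slider-crank, x = r cosθ + √(L² − r² sin²θ), so v = −rω sinθ·[1 + r cosθ/√(L² − r² sin²θ)].
With r = 0.069 m, L = 0.3233 m, θ = 89.4°: √(L² − r² sin²θ) = 0.31585 m.
v = −0.069·146·0.99995·[1 + 0.069·0.01047/0.31585] = -10.097 m/s.
|v| = 10.097 m/s.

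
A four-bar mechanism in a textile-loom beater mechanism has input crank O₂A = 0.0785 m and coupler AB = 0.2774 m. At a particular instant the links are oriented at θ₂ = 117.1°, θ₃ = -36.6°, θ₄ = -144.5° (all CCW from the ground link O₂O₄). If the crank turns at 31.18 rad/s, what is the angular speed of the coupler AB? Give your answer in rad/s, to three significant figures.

9.17

ω₂ = 31.18 rad/s
Differentiating the loop-closure r₂e^{iθ₂}+r₃e^{iθ₃}=r₁+r₄e^{iθ₄} gives r₂ω₂e^{iθ₂}+r₃ω₃e^{iθ₃}=r₄ω₄e^{iθ₄}.
Eliminating the other unknown: ω₃ = r₂ω₂ sin(θ₄−θ₂) / [r₃ sin(θ₃−θ₄)].
Numerator sine = +0.98927; denominator sine = +0.95159.
Result = 0.0785·31.18·(+0.98927) / (0.2774·(+0.95159)) = +9.1728 rad/s; magnitude 9.1728 rad/s.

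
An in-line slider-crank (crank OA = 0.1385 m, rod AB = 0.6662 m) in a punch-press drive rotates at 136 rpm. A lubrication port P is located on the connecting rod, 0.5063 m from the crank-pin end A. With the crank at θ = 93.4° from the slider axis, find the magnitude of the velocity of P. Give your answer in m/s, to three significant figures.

1.95

ω = 14.24 rad/s.  Crank-pin speed |V_A| = rω = 1.9725 m/s, perpendicular to OA.
Rod angle: sinφ = −(r/L) sinθ ⇒ φ = -11.978°; ω_rod = −rω cosθ/√(L²−r²sin²θ) = +0.1795 rad/s.
V_P = V_A + ω_rod × AP, with AP = 0.5063 m along the rod.
Components: V_Px = −rω sinθ − a·ω_rod·sinφ = -1.9502 m/s;  V_Py = rω cosθ + a·ω_rod·cosφ = -0.028078 m/s.
|V_P| = √(V_Px² + V_Py²) = 1.9504 m/s.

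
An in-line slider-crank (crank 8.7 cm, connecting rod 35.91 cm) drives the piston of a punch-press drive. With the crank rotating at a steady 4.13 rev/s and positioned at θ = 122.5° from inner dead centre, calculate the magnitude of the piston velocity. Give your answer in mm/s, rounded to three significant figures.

1650

ω = 2π·4.13 = 25.95 rad/s
For an in-line slider-crank, x = r cosθ + √(L² − r² sin²θ), so v = −rω sinθ·[1 + r cosθ/√(L² − r² sin²θ)].
With r = 0.087 m, L = 0.3591 m, θ = 122.5°: √(L² − r² sin²θ) = 0.35152 m.
v = −0.087·25.95·0.84339·[1 + 0.087·-0.53730/0.35152] = -1.6509 m/s.
|v| = 1.6509 m/s = 1650.9 mm/s.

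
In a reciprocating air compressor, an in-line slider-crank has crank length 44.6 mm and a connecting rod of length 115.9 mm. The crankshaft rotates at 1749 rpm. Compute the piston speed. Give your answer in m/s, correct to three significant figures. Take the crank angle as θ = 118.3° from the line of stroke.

ω = 2π·1749/60 = 183.2 rad/s
For an in-line slider-crank, x = r cosθ + √(L² − r² sin²θ), so v = −rω sinθ·[1 + r cosθ/√(L² − r² sin²θ)].
With r = 0.0446 m, L = 0.1159 m, θ = 118.3°: √(L² − r² sin²θ) = 0.10904 m.
v = −0.0446·183.2·0.88048·[1 + 0.0446·-0.47409/0.10904] = -5.7977 m/s.
|v| = 5.7977 m/s.

5.80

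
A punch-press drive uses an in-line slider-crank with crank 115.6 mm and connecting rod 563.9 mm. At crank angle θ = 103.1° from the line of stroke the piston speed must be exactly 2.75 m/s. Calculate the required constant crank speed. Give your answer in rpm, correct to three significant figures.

For an in-line slider-crank, |v_piston| = rω|sinθ|·[1 + r cosθ/√(L² − r² sin²θ)].
With r = 0.1156 m, L = 0.5639 m, θ = 103.1°: the bracketed kinematic factor |dx/dθ| = 0.10725 m.
ω = v/|dx/dθ| = 2.75/0.10725 = 25.64 rad/s.
N = 60ω/(2π) = 244.85 rpm.

245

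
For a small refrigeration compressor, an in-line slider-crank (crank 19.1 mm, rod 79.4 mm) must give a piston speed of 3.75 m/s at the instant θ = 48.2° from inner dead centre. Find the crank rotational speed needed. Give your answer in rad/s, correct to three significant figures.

226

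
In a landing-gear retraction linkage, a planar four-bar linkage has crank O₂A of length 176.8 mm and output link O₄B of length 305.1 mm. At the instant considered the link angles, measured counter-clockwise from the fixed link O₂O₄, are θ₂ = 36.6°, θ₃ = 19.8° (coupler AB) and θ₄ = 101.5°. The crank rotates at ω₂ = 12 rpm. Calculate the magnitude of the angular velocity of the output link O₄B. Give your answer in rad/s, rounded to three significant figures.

0.213

ω₂ = 1.257 rad/s (from 12 rpm).
Differentiating the loop-closure r₂e^{iθ₂}+r₃e^{iθ₃}=r₁+r₄e^{iθ₄} gives r₂ω₂e^{iθ₂}+r₃ω₃e^{iθ₃}=r₄ω₄e^{iθ₄}.
Eliminating the other unknown: ω₄ = r₂ω₂ sin(θ₂−θ₃) / [r₄ sin(θ₄−θ₃)].
Numerator sine = +0.28903; denominator sine = +0.98953.
Result = 0.1768·1.257·(+0.28903) / (0.3051·(+0.98953)) = +0.2127 rad/s; magnitude 0.2127 rad/s.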